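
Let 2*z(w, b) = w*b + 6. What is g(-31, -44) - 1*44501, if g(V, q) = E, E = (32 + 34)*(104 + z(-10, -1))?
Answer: -37109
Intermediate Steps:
z(w, b) = 3 + b*w/2 (z(w, b) = (w*b + 6)/2 = (b*w + 6)/2 = (6 + b*w)/2 = 3 + b*w/2)
E = 7392 (E = (32 + 34)*(104 + (3 + (½)*(-1)*(-10))) = 66*(104 + (3 + 5)) = 66*(104 + 8) = 66*112 = 7392)
g(V, q) = 7392
g(-31, -44) - 1*44501 = 7392 - 1*44501 = 7392 - 44501 = -37109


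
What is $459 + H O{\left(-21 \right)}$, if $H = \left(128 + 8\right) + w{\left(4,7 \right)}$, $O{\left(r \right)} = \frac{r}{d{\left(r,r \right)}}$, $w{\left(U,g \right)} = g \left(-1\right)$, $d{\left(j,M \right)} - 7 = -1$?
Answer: $\frac{15}{2} \approx 7.5$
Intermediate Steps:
$d{\left(j,M \right)} = 6$ ($d{\left(j,M \right)} = 7 - 1 = 6$)
$w{\left(U,g \right)} = - g$
$O{\left(r \right)} = \frac{r}{6}$
$H = 129$ ($H = \left(128 + 8\right) - 7 = 136 - 7 = 129$)
$459 + H O{\left(-21 \right)} = 459 + 129 \cdot \frac{1}{6} \left(-21\right) = 459 + 129 \left(- \frac{7}{2}\right) = 459 - \frac{903}{2} = \frac{15}{2}$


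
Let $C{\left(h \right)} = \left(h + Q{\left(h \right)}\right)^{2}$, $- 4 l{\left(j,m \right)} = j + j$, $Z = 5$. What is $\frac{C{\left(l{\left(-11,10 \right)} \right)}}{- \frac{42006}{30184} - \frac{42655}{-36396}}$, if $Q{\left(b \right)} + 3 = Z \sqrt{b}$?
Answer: $- \frac{19740053025}{30168982} - \frac{858263175 \sqrt{22}}{15084491} \approx -921.19$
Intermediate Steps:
$Q{\left(b \right)} = -3 + 5 \sqrt{b}$
$l{\left(j,m \right)} = - \frac{j}{2}$ ($l{\left(j,m \right)} = - \frac{j + j}{4} = - \frac{2 j}{4} = - \frac{j}{2}$)
$C{\left(h \right)} = \left(-3 + h + 5 \sqrt{h}\right)^{2}$ ($C{\left(h \right)} = \left(h + \left(-3 + 5 \sqrt{h}\right)\right)^{2} = \left(-3 + h + 5 \sqrt{h}\right)^{2}$)
$\frac{C{\left(l{\left(-11,10 \right)} \right)}}{- \frac{42006}{30184} - \frac{42655}{-36396}} = \frac{\left(-3 - - \frac{11}{2} + 5 \sqrt{\left(- \frac{1}{2}\right) \left(-11\right)}\right)^{2}}{- \frac{42006}{30184} - \frac{42655}{-36396}} = \frac{\left(-3 + \frac{11}{2} + 5 \sqrt{\frac{11}{2}}\right)^{2}}{\left(-42006\right) \frac{1}{30184} - - \frac{42655}{36396}} = \frac{\left(-3 + \frac{11}{2} + 5 \frac{\sqrt{22}}{2}\right)^{2}}{- \frac{21003}{15092} + \frac{42655}{36396}} = \frac{\left(-3 + \frac{11}{2} + \frac{5 \sqrt{22}}{2}\right)^{2}}{- \frac{15084491}{68661054}} = \left(\frac{5}{2} + \frac{5 \sqrt{22}}{2}\right)^{2} \left(- \frac{68661054}{15084491}\right) = - \frac{68661054 \left(\frac{5}{2} + \frac{5 \sqrt{22}}{2}\right)^{2}}{15084491}$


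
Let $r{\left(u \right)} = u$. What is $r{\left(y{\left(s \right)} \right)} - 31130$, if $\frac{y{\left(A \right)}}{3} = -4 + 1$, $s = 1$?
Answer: $-31139$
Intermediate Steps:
$y{\left(A \right)} = -9$ ($y{\left(A \right)} = 3 \left(-4 + 1\right) = 3 \left(-3\right) = -9$)
$r{\left(y{\left(s \right)} \right)} - 31130 = -9 - 31130 = -31139$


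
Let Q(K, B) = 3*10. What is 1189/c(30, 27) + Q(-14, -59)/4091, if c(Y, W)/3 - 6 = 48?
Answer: 4869059/662742 ≈ 7.3468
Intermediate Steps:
Q(K, B) = 30
c(Y, W) = 162 (c(Y, W) = 18 + 3*48 = 18 + 144 = 162)
1189/c(30, 27) + Q(-14, -59)/4091 = 1189/162 + 30/4091 = 4869059/662742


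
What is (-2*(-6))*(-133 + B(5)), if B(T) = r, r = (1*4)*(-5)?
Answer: -1836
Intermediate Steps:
r = -20 (r = 4*(-5) = -20)
B(T) = -20
(-2*(-6))*(-133 + B(5)) = (-2*(-6))*(-133 - 20) = 12*(-153) = -1836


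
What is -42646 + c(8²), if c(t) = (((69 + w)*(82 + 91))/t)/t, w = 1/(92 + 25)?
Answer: -10217965535/239616 ≈ -42643.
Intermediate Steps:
w = 1/117 ≈ 0.0085470
c(t) = 1396802/(117*t²) (c(t) = (((69 + 1/117)*(82 + 91))/t)/t = (((8074/117)*173)/t)/t = (1396802/(117*t))/t = 1396802/(117*t²))
-42646 + c(8²) = -42646 + 1396802/(117*(8²)²) = -42646 + (1396802/117)/64² = -42646 + (1396802/117)*(1/4096) = -42646 + 698401/239616 = -10217965535/239616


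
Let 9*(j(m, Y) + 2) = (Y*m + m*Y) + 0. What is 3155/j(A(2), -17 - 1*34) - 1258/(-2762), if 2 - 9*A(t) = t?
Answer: -4355797/2762 ≈ -1577.0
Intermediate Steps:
A(t) = 2/9 - t/9
j(m, Y) = -2 + 2*Y*m/9 (j(m, Y) = -2 + ((Y*m + m*Y) + 0)/9 = -2 + ((Y*m + Y*m) + 0)/9 = -2 + (2*Y*m + 0)/9 = -2 + (2*Y*m)/9 = -2 + 2*Y*m/9)
3155/j(A(2), -17 - 1*34) - 1258/(-2762) = 3155/(-2 + 2*(-17 - 1*34)*(2/9 - 1/9*2)/9) - 1258/(-2762) = 3155/(-2 + 2*(-17 - 34)*(2/9 - 2/9)/9) - 1258*(-1/2762) = 3155/(-2 + (2/9)*(-51)*0) + 629/1381 = 3155/(-2 + 0) + 629/1381 = 3155/(-2) + 629/1381 = 3155*(-1/2) + 629/1381 = -3155/2 + 629/1381 = -4355797/2762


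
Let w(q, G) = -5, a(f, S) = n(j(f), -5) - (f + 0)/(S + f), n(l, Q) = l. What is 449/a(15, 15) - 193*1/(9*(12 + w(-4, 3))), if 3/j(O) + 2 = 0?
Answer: -28673/126 ≈ -227.56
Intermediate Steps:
j(O) = -3/2 (j(O) = 3/(-2 + 0) = 3/(-2) = 3*(-½) = -3/2)
a(f, S) = -3/2 - f/(S + f) (a(f, S) = -3/2 - (f + 0)/(S + f) = -3/2 - f/(S + f))
449/a(15, 15) - 193*1/(9*(12 + w(-4, 3))) = 449/(((-5*15 - 3*15)/(2*(15 + 15)))) - 193*1/(9*(12 - 5)) = 449/(((½)*(-75 - 45)/30)) - 193/(9*7) = 449/(((½)*(1/30)*(-120))) - 193/63 = 449/(-2) - 193*1/63 = 449*(-½) - 193/63 = -449/2 - 193/63 = -28673/126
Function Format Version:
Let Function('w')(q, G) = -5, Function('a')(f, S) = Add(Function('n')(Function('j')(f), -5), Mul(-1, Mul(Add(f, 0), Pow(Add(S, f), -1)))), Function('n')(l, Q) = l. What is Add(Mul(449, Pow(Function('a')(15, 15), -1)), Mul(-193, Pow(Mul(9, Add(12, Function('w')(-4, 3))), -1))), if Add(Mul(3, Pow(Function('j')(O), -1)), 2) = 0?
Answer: Rational(-28673, 126) ≈ -227.56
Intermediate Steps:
Function('j')(O) = Rational(-3, 2) (Function('j')(O) = Mul(3, Pow(Add(-2, 0), -1)) = Mul(3, Pow(-2, -1)) = Mul(3, Rational(-1, 2)) = Rational(-3, 2))
Function('a')(f, S) = Add(Rational(-3, 2), Mul(-1, f, Pow(Add(S, f), -1))) (Function('a')(f, S) = Add(Rational(-3, 2), Mul(-1, Mul(Add(f, 0), Pow(Add(S, f), -1)))) = Add(Rational(-3, 2), Mul(-1, Mul(f, Pow(Add(S, f), -1)))) = Add(Rational(-3, 2), Mul(-1, f, Pow(Add(S, f), -1))))
Add(Mul(449, Pow(Function('a')(15, 15), -1)), Mul(-193, Pow(Mul(9, Add(12, Function('w')(-4, 3))), -1))) = Add(Mul(449, Pow(Mul(Rational(1, 2), Pow(Add(15, 15), -1), Add(Mul(-5, 15), Mul(-3, 15))), -1)), Mul(-193, Pow(Mul(9, Add(12, -5)), -1))) = Add(Mul(449, Pow(Mul(Rational(1, 2), Pow(30, -1), Add(-75, -45)), -1)), Mul(-193, Pow(Mul(9, 7), -1))) = Add(Mul(449, Pow(Mul(Rational(1, 2), Rational(1, 30), -120), -1)), Mul(-193, Pow(63, -1))) = Add(Mul(449, Pow(-2, -1)), Mul(-193, Rational(1, 63))) = Add(Mul(449, Rational(-1, 2)), Rational(-193, 63)) = Add(Rational(-449, 2), Rational(-193, 63)) = Rational(-28673, 126)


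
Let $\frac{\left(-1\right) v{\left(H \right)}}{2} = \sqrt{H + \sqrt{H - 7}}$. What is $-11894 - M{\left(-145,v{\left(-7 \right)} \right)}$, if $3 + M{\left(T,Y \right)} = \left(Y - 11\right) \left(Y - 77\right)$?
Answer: $-12710 - 176 \sqrt{-7 + i \sqrt{14}} - 4 i \sqrt{14} \approx -12830.0 - 495.95 i$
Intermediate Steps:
$v{\left(H \right)} = - 2 \sqrt{H + \sqrt{-7 + H}}$ ($v{\left(H \right)} = - 2 \sqrt{H + \sqrt{H - 7}} = - 2 \sqrt{H + \sqrt{-7 + H}}$)
$M{\left(T,Y \right)} = -3 + \left(-77 + Y\right) \left(-11 + Y\right)$ ($M{\left(T,Y \right)} = -3 + \left(Y - 11\right) \left(Y - 77\right) = -3 + \left(-11 + Y\right) \left(-77 + Y\right) = -3 + \left(-77 + Y\right) \left(-11 + Y\right)$)
$-11894 - M{\left(-145,v{\left(-7 \right)} \right)} = -11894 - \left(844 + \left(- 2 \sqrt{-7 + \sqrt{-7 - 7}}\right)^{2} - 88 \left(- 2 \sqrt{-7 + \sqrt{-7 - 7}}\right)\right) = -11894 - \left(844 + \left(- 2 \sqrt{-7 + \sqrt{-14}}\right)^{2} - 88 \left(- 2 \sqrt{-7 + \sqrt{-14}}\right)\right) = -11894 - \left(844 + \left(- 2 \sqrt{-7 + i \sqrt{14}}\right)^{2} - 88 \left(- 2 \sqrt{-7 + i \sqrt{14}}\right)\right) = -11894 - \left(844 - \left(28 - 4 i \sqrt{14}\right) + 176 \sqrt{-7 + i \sqrt{14}}\right) = -11894 - \left(816 + 176 \sqrt{-7 + i \sqrt{14}} + 4 i \sqrt{14}\right) = -12710 - 176 \sqrt{-7 + i \sqrt{14}} - 4 i \sqrt{14}$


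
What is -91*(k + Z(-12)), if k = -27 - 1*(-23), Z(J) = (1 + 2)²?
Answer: -455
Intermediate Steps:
Z(J) = 9 (Z(J) = 3² = 9)
k = -4 (k = -27 + 23 = -4)
-91*(k + Z(-12)) = -91*(-4 + 9) = -91*5 = -455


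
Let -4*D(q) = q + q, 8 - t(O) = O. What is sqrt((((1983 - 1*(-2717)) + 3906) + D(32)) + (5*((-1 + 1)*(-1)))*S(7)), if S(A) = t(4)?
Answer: sqrt(8590) ≈ 92.682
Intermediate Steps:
t(O) = 8 - O
S(A) = 4 (S(A) = 8 - 1*4 = 8 - 4 = 4)
D(q) = -q/2 (D(q) = -(q + q)/4 = -q/2)
sqrt((((1983 - 1*(-2717)) + 3906) + D(32)) + (5*((-1 + 1)*(-1)))*S(7)) = sqrt((((1983 - 1*(-2717)) + 3906) - 1/2*32) + (5*((-1 + 1)*(-1)))*4) = sqrt((((1983 + 2717) + 3906) - 16) + (5*(0*(-1)))*4) = sqrt(((4700 + 3906) - 16) + (5*0)*4) = sqrt((8606 - 16) + 0*4) = sqrt(8590 + 0) = sqrt(8590)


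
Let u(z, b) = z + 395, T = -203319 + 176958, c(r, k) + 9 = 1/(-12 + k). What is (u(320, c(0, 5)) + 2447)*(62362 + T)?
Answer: 113835162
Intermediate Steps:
c(r, k) = -9 + 1/(-12 + k)
T = -26361
u(z, b) = 395 + z
(u(320, c(0, 5)) + 2447)*(62362 + T) = ((395 + 320) + 2447)*(62362 - 26361) = (715 + 2447)*36001 = 3162*36001 = 113835162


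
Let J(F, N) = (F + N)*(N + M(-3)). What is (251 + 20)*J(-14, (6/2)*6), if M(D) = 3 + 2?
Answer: 24932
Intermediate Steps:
M(D) = 5
J(F, N) = (5 + N)*(F + N) (J(F, N) = (F + N)*(N + 5) = (F + N)*(5 + N) = (5 + N)*(F + N))
(251 + 20)*J(-14, (6/2)*6) = (251 + 20)*(((6/2)*6)² + 5*(-14) + 5*((6/2)*6) - 14*6/2*6) = 271*(((6*(½))*6)² - 70 + 5*((6*(½))*6) - 14*6*(½)*6) = 271*((3*6)² - 70 + 5*(3*6) - 42*6) = 271*(18² - 70 + 5*18 - 14*18) = 271*(324 - 70 + 90 - 252) = 271*92 = 24932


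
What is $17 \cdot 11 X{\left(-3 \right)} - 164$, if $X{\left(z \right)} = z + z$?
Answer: $-1286$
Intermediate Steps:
$X{\left(z \right)} = 2 z$
$17 \cdot 11 X{\left(-3 \right)} - 164 = 17 \cdot 11 \cdot 2 \left(-3\right) - 164 = 187 \left(-6\right) - 164 = -1122 - 164 = -1286$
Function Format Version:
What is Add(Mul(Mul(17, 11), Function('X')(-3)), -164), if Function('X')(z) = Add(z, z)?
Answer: -1286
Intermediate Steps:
Function('X')(z) = Mul(2, z)
Add(Mul(Mul(17, 11), Function('X')(-3)), -164) = Add(Mul(Mul(17, 11), Mul(2, -3)), -164) = Add(Mul(187, -6), -164) = Add(-1122, -164) = -1286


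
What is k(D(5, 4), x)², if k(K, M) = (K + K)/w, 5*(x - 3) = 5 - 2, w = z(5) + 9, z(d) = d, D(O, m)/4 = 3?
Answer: 144/49 ≈ 2.9388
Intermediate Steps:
D(O, m) = 12 (D(O, m) = 4*3 = 12)
w = 14 (w = 5 + 9 = 14)
x = 18/5 (x = 3 + (5 - 2)/5 = 3 + (⅕)*3 = 3 + ⅗ = 18/5 ≈ 3.6000)
k(K, M) = K/7 (k(K, M) = (K + K)/14 = (2*K)*(1/14) = K/7)
k(D(5, 4), x)² = ((⅐)*12)² = (12/7)² = 144/49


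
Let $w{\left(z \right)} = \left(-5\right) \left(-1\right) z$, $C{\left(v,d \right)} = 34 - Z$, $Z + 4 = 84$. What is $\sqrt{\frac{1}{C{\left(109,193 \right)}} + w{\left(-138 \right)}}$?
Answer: $\frac{i \sqrt{1460086}}{46} \approx 26.268 i$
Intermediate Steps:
$Z = 80$ ($Z = -4 + 84 = 80$)
$C{\left(v,d \right)} = -46$ ($C{\left(v,d \right)} = 34 - 80 = -46$)
$w{\left(z \right)} = 5 z$
$\sqrt{\frac{1}{C{\left(109,193 \right)}} + w{\left(-138 \right)}} = \sqrt{\frac{1}{-46} + 5 \left(-138\right)} = \sqrt{- \frac{1}{46} - 690} = \sqrt{- \frac{31741}{46}} = \frac{i \sqrt{1460086}}{46}$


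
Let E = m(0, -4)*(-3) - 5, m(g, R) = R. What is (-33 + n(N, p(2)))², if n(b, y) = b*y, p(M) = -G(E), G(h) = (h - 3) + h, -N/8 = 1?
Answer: 3025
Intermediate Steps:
N = -8 (N = -8*1 = -8)
E = 7 (E = -4*(-3) - 5 = 12 - 5 = 7)
G(h) = -3 + 2*h (G(h) = (-3 + h) + h = -3 + 2*h)
p(M) = -11 (p(M) = -(-3 + 2*7) = -(-3 + 14) = -1*11 = -11)
(-33 + n(N, p(2)))² = (-33 - 8*(-11))² = (-33 + 88)² = 55² = 3025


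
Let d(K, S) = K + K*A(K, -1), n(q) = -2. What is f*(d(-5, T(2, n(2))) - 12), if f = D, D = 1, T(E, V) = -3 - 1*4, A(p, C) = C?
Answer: -12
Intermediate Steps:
T(E, V) = -7 (T(E, V) = -3 - 4 = -7)
d(K, S) = 0 (d(K, S) = K + K*(-1) = K - K = 0)
f = 1
f*(d(-5, T(2, n(2))) - 12) = 1*(0 - 12) = 1*(-12) = -12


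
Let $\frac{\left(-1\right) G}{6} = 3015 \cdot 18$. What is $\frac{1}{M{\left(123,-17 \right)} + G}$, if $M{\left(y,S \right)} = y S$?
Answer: $- \frac{1}{327711} \approx -3.0515 \cdot 10^{-6}$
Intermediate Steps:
$G = -325620$ ($G = - 6 \cdot 3015 \cdot 18 = \left(-6\right) 54270 = -325620$)
$M{\left(y,S \right)} = S y$
$\frac{1}{M{\left(123,-17 \right)} + G} = \frac{1}{\left(-17\right) 123 - 325620} = \frac{1}{-2091 - 325620} = \frac{1}{-327711} = - \frac{1}{327711}$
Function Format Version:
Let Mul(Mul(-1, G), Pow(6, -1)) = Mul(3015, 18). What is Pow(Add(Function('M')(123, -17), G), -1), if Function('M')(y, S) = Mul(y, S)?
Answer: Rational(-1, 327711) ≈ -3.0515e-6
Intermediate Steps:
G = -325620 (G = Mul(-6, Mul(3015, 18)) = Mul(-6, 54270) = -325620)
Function('M')(y, S) = Mul(S, y)
Pow(Add(Function('M')(123, -17), G), -1) = Pow(Add(Mul(-17, 123), -325620), -1) = Pow(Add(-2091, -325620), -1) = Pow(-327711, -1) = Rational(-1, 327711)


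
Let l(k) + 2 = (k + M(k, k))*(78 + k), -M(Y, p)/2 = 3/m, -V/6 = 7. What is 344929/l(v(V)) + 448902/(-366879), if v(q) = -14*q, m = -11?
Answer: -6247062329/18182278654 ≈ -0.34358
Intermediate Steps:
V = -42 (V = -6*7 = -42)
M(Y, p) = 6/11 (M(Y, p) = -6/(-11) = -6*(-1)/11 = -2*(-3/11) = 6/11)
l(k) = -2 + (78 + k)*(6/11 + k) (l(k) = -2 + (k + 6/11)*(78 + k) = -2 + (6/11 + k)*(78 + k) = -2 + (78 + k)*(6/11 + k))
344929/l(v(V)) + 448902/(-366879) = 344929/(446/11 + (-14*(-42))² + 864*(-14*(-42))/11) + 448902/(-366879) = 344929/(446/11 + 588² + (864/11)*588) + 448902*(-1/366879) = 344929/(446/11 + 345744 + 508032/11) - 149634/122293 = 344929/(4311662/11) - 149634/122293 = 344929*(11/4311662) - 149634/122293 = 3794219/4311662 - 149634/122293 = -6247062329/18182278654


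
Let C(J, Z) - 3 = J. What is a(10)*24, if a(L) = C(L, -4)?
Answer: 312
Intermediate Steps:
C(J, Z) = 3 + J
a(L) = 3 + L
a(10)*24 = (3 + 10)*24 = 13*24 = 312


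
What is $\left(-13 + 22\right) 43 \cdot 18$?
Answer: $6966$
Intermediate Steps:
$\left(-13 + 22\right) 43 \cdot 18 = 9 \cdot 43 \cdot 18 = 387 \cdot 18 = 6966$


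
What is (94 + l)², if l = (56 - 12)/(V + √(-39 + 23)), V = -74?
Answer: 16447547568/1885129 - 11285824*I/1885129 ≈ 8724.9 - 5.9868*I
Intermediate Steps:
l = 11*(-74 - 4*I)/1373 (l = (56 - 12)/(-74 + √(-39 + 23)) = 44/(-74 + √(-16)) = 44/(-74 + 4*I) = 44*((-74 - 4*I)/5492) = 11*(-74 - 4*I)/1373 ≈ -0.59286 - 0.032047*I)
(94 + l)² = (94 + (-814/1373 - 44*I/1373))² = (128248/1373 - 44*I/1373)²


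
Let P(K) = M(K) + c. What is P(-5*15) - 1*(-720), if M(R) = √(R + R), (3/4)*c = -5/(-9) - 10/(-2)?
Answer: 19640/27 + 5*I*√6 ≈ 727.41 + 12.247*I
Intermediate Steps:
c = 200/27 (c = 4*(-5/(-9) - 10/(-2))/3 = 4*(-5*(-⅑) - 10*(-½))/3 = 4*(5/9 + 5)/3 = (4/3)*(50/9) = 200/27 ≈ 7.4074)
M(R) = √2*√R (M(R) = √(2*R) = √2*√R)
P(K) = 200/27 + √2*√K (P(K) = √2*√K + 200/27 = 200/27 + √2*√K)
P(-5*15) - 1*(-720) = (200/27 + √2*√(-5*15)) - 1*(-720) = (200/27 + √2*√(-75)) + 720 = (200/27 + √2*(5*I*√3)) + 720 = (200/27 + 5*I*√6) + 720 = 19640/27 + 5*I*√6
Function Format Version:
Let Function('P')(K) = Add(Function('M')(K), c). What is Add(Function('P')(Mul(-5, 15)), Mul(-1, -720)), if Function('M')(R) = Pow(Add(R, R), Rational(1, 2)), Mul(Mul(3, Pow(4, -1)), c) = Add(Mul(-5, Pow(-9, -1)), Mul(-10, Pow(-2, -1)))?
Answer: Add(Rational(19640, 27), Mul(5, I, Pow(6, Rational(1, 2)))) ≈ Add(727.41, Mul(12.247, I))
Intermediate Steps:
c = Rational(200, 27) (c = Mul(Rational(4, 3), Add(Mul(-5, Pow(-9, -1)), Mul(-10, Pow(-2, -1)))) = Mul(Rational(4, 3), Add(Mul(-5, Rational(-1, 9)), Mul(-10, Rational(-1, 2)))) = Mul(Rational(4, 3), Add(Rational(5, 9), 5)) = Mul(Rational(4, 3), Rational(50, 9)) = Rational(200, 27) ≈ 7.4074)
Function('M')(R) = Mul(Pow(2, Rational(1, 2)), Pow(R, Rational(1, 2))) (Function('M')(R) = Pow(Mul(2, R), Rational(1, 2)) = Mul(Pow(2, Rational(1, 2)), Pow(R, Rational(1, 2))))
Function('P')(K) = Add(Rational(200, 27), Mul(Pow(2, Rational(1, 2)), Pow(K, Rational(1, 2)))) (Function('P')(K) = Add(Mul(Pow(2, Rational(1, 2)), Pow(K, Rational(1, 2))), Rational(200, 27)) = Add(Rational(200, 27), Mul(Pow(2, Rational(1, 2)), Pow(K, Rational(1, 2)))))
Add(Function('P')(Mul(-5, 15)), Mul(-1, -720)) = Add(Add(Rational(200, 27), Mul(Pow(2, Rational(1, 2)), Pow(Mul(-5, 15), Rational(1, 2)))), Mul(-1, -720)) = Add(Add(Rational(200, 27), Mul(Pow(2, Rational(1, 2)), Pow(-75, Rational(1, 2)))), 720) = Add(Add(Rational(200, 27), Mul(Pow(2, Rational(1, 2)), Mul(5, I, Pow(3, Rational(1, 2))))), 720) = Add(Add(Rational(200, 27), Mul(5, I, Pow(6, Rational(1, 2)))), 720) = Add(Rational(19640, 27), Mul(5, I, Pow(6, Rational(1, 2))))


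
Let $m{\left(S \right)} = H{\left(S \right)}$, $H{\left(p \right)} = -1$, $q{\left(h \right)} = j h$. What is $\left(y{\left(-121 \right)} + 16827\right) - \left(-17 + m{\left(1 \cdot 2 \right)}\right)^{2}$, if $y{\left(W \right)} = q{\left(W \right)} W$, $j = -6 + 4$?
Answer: $-12779$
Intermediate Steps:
$j = -2$
$q{\left(h \right)} = - 2 h$
$m{\left(S \right)} = -1$
$y{\left(W \right)} = - 2 W^{2}$ ($y{\left(W \right)} = - 2 W W = - 2 W^{2}$)
$\left(y{\left(-121 \right)} + 16827\right) - \left(-17 + m{\left(1 \cdot 2 \right)}\right)^{2} = \left(- 2 \left(-121\right)^{2} + 16827\right) - \left(-17 - 1\right)^{2} = \left(\left(-2\right) 14641 + 16827\right) - \left(-18\right)^{2} = \left(-29282 + 16827\right) - 324 = -12455 - 324 = -12779$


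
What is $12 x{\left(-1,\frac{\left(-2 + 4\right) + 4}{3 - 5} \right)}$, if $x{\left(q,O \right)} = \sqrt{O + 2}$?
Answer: $12 i \approx 12.0 i$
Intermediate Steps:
$x{\left(q,O \right)} = \sqrt{2 + O}$
$12 x{\left(-1,\frac{\left(-2 + 4\right) + 4}{3 - 5} \right)} = 12 \sqrt{2 + \frac{\left(-2 + 4\right) + 4}{3 - 5}} = 12 \sqrt{2 + \frac{2 + 4}{-2}} = 12 \sqrt{2 + 6 \left(- \frac{1}{2}\right)} = 12 \sqrt{2 - 3} = 12 \sqrt{-1} = 12 i$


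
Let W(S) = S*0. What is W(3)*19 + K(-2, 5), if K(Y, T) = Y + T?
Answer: 3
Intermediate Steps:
W(S) = 0
K(Y, T) = T + Y
W(3)*19 + K(-2, 5) = 0*19 + (5 - 2) = 0 + 3 = 3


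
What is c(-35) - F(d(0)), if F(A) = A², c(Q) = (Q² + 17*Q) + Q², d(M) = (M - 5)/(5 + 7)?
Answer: 267095/144 ≈ 1854.8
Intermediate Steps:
d(M) = -5/12 + M/12 (d(M) = (-5 + M)/12 = (-5 + M)*(1/12) = -5/12 + M/12)
c(Q) = 2*Q² + 17*Q
c(-35) - F(d(0)) = -35*(17 + 2*(-35)) - (-5/12 + (1/12)*0)² = -35*(17 - 70) - (-5/12 + 0)² = -35*(-53) - (-5/12)² = 1855 - 1*25/144 = 1855 - 25/144 = 267095/144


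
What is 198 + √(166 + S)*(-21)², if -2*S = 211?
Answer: 198 + 4851*√2/2 ≈ 3628.2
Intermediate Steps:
S = -211/2 (S = -½*211 = -211/2 ≈ -105.50)
198 + √(166 + S)*(-21)² = 198 + √(166 - 211/2)*(-21)² = 198 + √(121/2)*441 = 198 + (11*√2/2)*441 = 198 + 4851*√2/2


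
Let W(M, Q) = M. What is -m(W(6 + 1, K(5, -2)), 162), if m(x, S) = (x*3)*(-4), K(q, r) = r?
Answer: 84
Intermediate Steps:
m(x, S) = -12*x (m(x, S) = (3*x)*(-4) = -12*x)
-m(W(6 + 1, K(5, -2)), 162) = -(-12)*(6 + 1) = -(-12)*7 = -1*(-84) = 84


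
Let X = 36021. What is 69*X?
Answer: 2485449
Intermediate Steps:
69*X = 69*36021 = 2485449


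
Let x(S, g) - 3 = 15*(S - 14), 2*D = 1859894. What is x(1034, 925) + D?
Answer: 945250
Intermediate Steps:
D = 929947 (D = (½)*1859894 = 929947)
x(S, g) = -207 + 15*S (x(S, g) = 3 + 15*(S - 14) = 3 + 15*(-14 + S) = 3 + (-210 + 15*S) = -207 + 15*S)
x(1034, 925) + D = (-207 + 15*1034) + 929947 = (-207 + 15510) + 929947 = 15303 + 929947 = 945250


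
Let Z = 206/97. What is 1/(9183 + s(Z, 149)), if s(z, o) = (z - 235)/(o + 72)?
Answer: 21437/196833382 ≈ 0.00010891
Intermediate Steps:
Z = 206/97 (Z = 206*(1/97) = 206/97 ≈ 2.1237)
s(z, o) = (-235 + z)/(72 + o)
1/(9183 + s(Z, 149)) = 1/(9183 + (-235 + 206/97)/(72 + 149)) = 1/(9183 - 22589/97/221) = 1/(9183 + (1/221)*(-22589/97)) = 1/(9183 - 22589/21437) = 1/(196833382/21437) = 21437/196833382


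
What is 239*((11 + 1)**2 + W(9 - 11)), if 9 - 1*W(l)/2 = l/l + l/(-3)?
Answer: 113764/3 ≈ 37921.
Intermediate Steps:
W(l) = 16 + 2*l/3 (W(l) = 18 - 2*(l/l + l/(-3)) = 18 - 2*(1 + l*(-1/3)) = 18 - 2*(1 - l/3) = 18 + (-2 + 2*l/3) = 16 + 2*l/3)
239*((11 + 1)**2 + W(9 - 11)) = 239*((11 + 1)**2 + (16 + 2*(9 - 11)/3)) = 239*(12**2 + (16 + (2/3)*(-2))) = 239*(144 + (16 - 4/3)) = 239*(144 + 44/3) = 239*(476/3) = 113764/3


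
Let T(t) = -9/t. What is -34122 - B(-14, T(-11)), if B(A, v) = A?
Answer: -34108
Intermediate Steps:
-34122 - B(-14, T(-11)) = -34122 - 1*(-14) = -34122 + 14 = -34108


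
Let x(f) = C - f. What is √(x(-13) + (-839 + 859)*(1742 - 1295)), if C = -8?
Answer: √8945 ≈ 94.578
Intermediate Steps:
x(f) = -8 - f
√(x(-13) + (-839 + 859)*(1742 - 1295)) = √((-8 - 1*(-13)) + (-839 + 859)*(1742 - 1295)) = √((-8 + 13) + 20*447) = √(5 + 8940) = √8945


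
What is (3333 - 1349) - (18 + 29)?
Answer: 1937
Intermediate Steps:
(3333 - 1349) - (18 + 29) = 1984 - 1*47 = 1984 - 47 = 1937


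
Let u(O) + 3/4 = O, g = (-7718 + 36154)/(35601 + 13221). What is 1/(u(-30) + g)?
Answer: -97644/2945681 ≈ -0.033148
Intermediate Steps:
g = 14218/24411 (g = 28436/48822 = 28436*(1/48822) = 14218/24411 ≈ 0.58244)
u(O) = -¾ + O
1/(u(-30) + g) = 1/((-¾ - 30) + 14218/24411) = 1/(-123/4 + 14218/24411) = 1/(-2945681/97644) = -97644/2945681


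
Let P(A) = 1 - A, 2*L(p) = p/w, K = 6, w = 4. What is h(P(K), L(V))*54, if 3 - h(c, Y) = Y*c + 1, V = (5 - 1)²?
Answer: 648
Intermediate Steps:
V = 16 (V = 4² = 16)
L(p) = p/8 (L(p) = (p/4)/2 = p/8)
h(c, Y) = 2 - Y*c (h(c, Y) = 3 - (Y*c + 1) = 3 - (1 + Y*c) = 3 + (-1 - Y*c) = 2 - Y*c)
h(P(K), L(V))*54 = (2 - (⅛)*16*(1 - 1*6))*54 = (2 - 1*2*(1 - 6))*54 = (2 - 1*2*(-5))*54 = (2 + 10)*54 = 12*54 = 648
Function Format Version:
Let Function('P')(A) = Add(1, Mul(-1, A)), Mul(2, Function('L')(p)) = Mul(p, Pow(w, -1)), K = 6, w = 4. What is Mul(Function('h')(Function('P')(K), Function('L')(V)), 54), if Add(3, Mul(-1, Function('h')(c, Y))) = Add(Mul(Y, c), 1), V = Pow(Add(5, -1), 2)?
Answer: 648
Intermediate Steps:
V = 16 (V = Pow(4, 2) = 16)
Function('L')(p) = Mul(Rational(1, 8), p) (Function('L')(p) = Mul(Rational(1, 2), Mul(p, Pow(4, -1))) = Mul(Rational(1, 2), Mul(p, Rational(1, 4))) = Mul(Rational(1, 2), Mul(Rational(1, 4), p)) = Mul(Rational(1, 8), p))
Function('h')(c, Y) = Add(2, Mul(-1, Y, c)) (Function('h')(c, Y) = Add(3, Mul(-1, Add(Mul(Y, c), 1))) = Add(3, Mul(-1, Add(1, Mul(Y, c)))) = Add(3, Add(-1, Mul(-1, Y, c))) = Add(2, Mul(-1, Y, c)))
Mul(Function('h')(Function('P')(K), Function('L')(V)), 54) = Mul(Add(2, Mul(-1, Mul(Rational(1, 8), 16), Add(1, Mul(-1, 6)))), 54) = Mul(Add(2, Mul(-1, 2, Add(1, -6))), 54) = Mul(Add(2, Mul(-1, 2, -5)), 54) = Mul(Add(2, 10), 54) = Mul(12, 54) = 648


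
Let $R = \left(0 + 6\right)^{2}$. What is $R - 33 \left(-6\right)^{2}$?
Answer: $-1152$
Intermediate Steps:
$R = 36$ ($R = 6^{2} = 36$)
$R - 33 \left(-6\right)^{2} = 36 - 33 \left(-6\right)^{2} = 36 - 1188 = -1152$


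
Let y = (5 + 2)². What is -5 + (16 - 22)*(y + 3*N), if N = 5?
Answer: -389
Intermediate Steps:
y = 49 (y = 7² = 49)
-5 + (16 - 22)*(y + 3*N) = -5 + (16 - 22)*(49 + 3*5) = -5 - 6*(49 + 15) = -5 - 6*64 = -5 - 384 = -389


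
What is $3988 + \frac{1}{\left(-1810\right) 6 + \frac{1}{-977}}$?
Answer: $\frac{42313560371}{10610221} \approx 3988.0$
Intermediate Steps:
$3988 + \frac{1}{\left(-1810\right) 6 + \frac{1}{-977}} = 3988 + \frac{1}{-10860 - \frac{1}{977}} = 3988 + \frac{1}{- \frac{10610221}{977}} = 3988 - \frac{977}{10610221} = \frac{42313560371}{10610221}$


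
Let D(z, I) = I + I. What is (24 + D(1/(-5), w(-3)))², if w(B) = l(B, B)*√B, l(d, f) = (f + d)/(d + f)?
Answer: 564 + 96*I*√3 ≈ 564.0 + 166.28*I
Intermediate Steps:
l(d, f) = 1 (l(d, f) = (d + f)/(d + f) = 1)
w(B) = √B (w(B) = 1*√B = √B)
D(z, I) = 2*I
(24 + D(1/(-5), w(-3)))² = (24 + 2*√(-3))² = (24 + 2*(I*√3))² = (24 + 2*I*√3)²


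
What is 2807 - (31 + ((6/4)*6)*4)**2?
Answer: -1682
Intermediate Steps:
2807 - (31 + ((6/4)*6)*4)**2 = 2807 - (31 + ((6*(1/4))*6)*4)**2 = 2807 - (31 + ((3/2)*6)*4)**2 = 2807 - (31 + 9*4)**2 = 2807 - (31 + 36)**2 = 2807 - 1*67**2 = 2807 - 1*4489 = 2807 - 4489 = -1682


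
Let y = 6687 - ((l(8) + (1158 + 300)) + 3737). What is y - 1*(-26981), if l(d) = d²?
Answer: 28409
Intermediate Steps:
y = 1428 (y = 6687 - ((8² + (1158 + 300)) + 3737) = 6687 - ((64 + 1458) + 3737) = 6687 - (1522 + 3737) = 6687 - 1*5259 = 6687 - 5259 = 1428)
y - 1*(-26981) = 1428 - 1*(-26981) = 1428 + 26981 = 28409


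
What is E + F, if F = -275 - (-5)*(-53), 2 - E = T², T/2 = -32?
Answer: -4634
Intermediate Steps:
T = -64 (T = 2*(-32) = -64)
E = -4094 (E = 2 - 1*(-64)² = 2 - 1*4096 = 2 - 4096 = -4094)
F = -540 (F = -275 - 1*265 = -275 - 265 = -540)
E + F = -4094 - 540 = -4634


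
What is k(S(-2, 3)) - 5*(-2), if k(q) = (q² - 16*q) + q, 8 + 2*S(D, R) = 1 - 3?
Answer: 110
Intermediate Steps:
S(D, R) = -5 (S(D, R) = -4 + (1 - 3)/2 = -4 + (½)*(-2) = -4 - 1 = -5)
k(q) = q² - 15*q
k(S(-2, 3)) - 5*(-2) = -5*(-15 - 5) - 5*(-2) = -5*(-20) + 10 = 100 + 10 = 110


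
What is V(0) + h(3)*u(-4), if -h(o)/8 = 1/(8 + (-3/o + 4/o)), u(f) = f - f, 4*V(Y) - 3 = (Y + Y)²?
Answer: ¾ ≈ 0.75000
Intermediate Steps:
V(Y) = ¾ + Y² (V(Y) = ¾ + (Y + Y)²/4 = ¾ + (2*Y)²/4 = ¾ + (4*Y²)/4 = ¾ + Y²)
u(f) = 0
h(o) = -8/(8 + 1/o) (h(o) = -8/(8 + (-3/o + 4/o)) = -8/(8 + 1/o))
V(0) + h(3)*u(-4) = (¾ + 0²) - 8*3/(1 + 8*3)*0 = (¾ + 0) - 8*3/(1 + 24)*0 = ¾ - 8*3/25*0 = ¾ - 8*3*1/25*0 = ¾ - 24/25*0 = ¾ + 0 = ¾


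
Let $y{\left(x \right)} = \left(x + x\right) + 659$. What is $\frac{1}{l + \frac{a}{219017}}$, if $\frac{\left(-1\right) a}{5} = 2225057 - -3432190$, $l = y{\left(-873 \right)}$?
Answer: $- \frac{219017}{266357714} \approx -0.00082227$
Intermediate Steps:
$y{\left(x \right)} = 659 + 2 x$ ($y{\left(x \right)} = 2 x + 659 = 659 + 2 x$)
$l = -1087$ ($l = 659 + 2 \left(-873\right) = 659 - 1746 = -1087$)
$a = -28286235$ ($a = - 5 \left(2225057 - -3432190\right) = - 5 \left(2225057 + 3432190\right) = \left(-5\right) 5657247 = -28286235$)
$\frac{1}{l + \frac{a}{219017}} = \frac{1}{-1087 - \frac{28286235}{219017}} = \frac{1}{- \frac{266357714}{219017}} = - \frac{219017}{266357714}$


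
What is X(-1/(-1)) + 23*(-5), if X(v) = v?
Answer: -114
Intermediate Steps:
X(-1/(-1)) + 23*(-5) = -1/(-1) + 23*(-5) = -1*(-1) - 115 = 1 - 115 = -114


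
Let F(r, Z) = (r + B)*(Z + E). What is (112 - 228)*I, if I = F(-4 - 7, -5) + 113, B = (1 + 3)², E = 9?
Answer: -15428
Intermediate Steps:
B = 16 (B = 4² = 16)
F(r, Z) = (9 + Z)*(16 + r) (F(r, Z) = (r + 16)*(Z + 9) = (16 + r)*(9 + Z) = (9 + Z)*(16 + r))
I = 133 (I = (144 + 9*(-4 - 7) + 16*(-5) - 5*(-4 - 7)) + 113 = (144 + 9*(-11) - 80 - 5*(-11)) + 113 = (144 - 99 - 80 + 55) + 113 = 20 + 113 = 133)
(112 - 228)*I = (112 - 228)*133 = -116*133 = -15428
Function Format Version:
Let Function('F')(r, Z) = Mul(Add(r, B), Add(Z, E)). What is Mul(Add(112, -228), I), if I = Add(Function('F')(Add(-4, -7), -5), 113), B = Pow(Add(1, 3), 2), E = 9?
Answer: -15428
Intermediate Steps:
B = 16 (B = Pow(4, 2) = 16)
Function('F')(r, Z) = Mul(Add(9, Z), Add(16, r)) (Function('F')(r, Z) = Mul(Add(r, 16), Add(Z, 9)) = Mul(Add(16, r), Add(9, Z)) = Mul(Add(9, Z), Add(16, r)))
I = 133 (I = Add(Add(144, Mul(9, Add(-4, -7)), Mul(16, -5), Mul(-5, Add(-4, -7))), 113) = Add(Add(144, Mul(9, -11), -80, Mul(-5, -11)), 113) = Add(Add(144, -99, -80, 55), 113) = Add(20, 113) = 133)
Mul(Add(112, -228), I) = Mul(Add(112, -228), 133) = Mul(-116, 133) = -15428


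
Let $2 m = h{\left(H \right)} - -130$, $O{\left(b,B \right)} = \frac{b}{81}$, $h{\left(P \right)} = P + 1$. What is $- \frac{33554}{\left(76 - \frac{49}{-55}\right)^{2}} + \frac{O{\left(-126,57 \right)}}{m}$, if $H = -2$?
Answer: $- \frac{118343251198}{20763836001} \approx -5.6995$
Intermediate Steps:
$h{\left(P \right)} = 1 + P$
$O{\left(b,B \right)} = \frac{b}{81}$ ($O{\left(b,B \right)} = b \frac{1}{81} = \frac{b}{81}$)
$m = \frac{129}{2}$ ($m = \frac{\left(1 - 2\right) - -130}{2} = \frac{-1 + 130}{2} = \frac{1}{2} \cdot 129 = \frac{129}{2} \approx 64.5$)
$- \frac{33554}{\left(76 - \frac{49}{-55}\right)^{2}} + \frac{O{\left(-126,57 \right)}}{m} = - \frac{33554}{\left(76 - \frac{49}{-55}\right)^{2}} + \frac{\frac{1}{81} \left(-126\right)}{\frac{129}{2}} = - \frac{33554}{\left(76 - - \frac{49}{55}\right)^{2}} - \frac{28}{1161} = - \frac{33554}{\left(76 + \frac{49}{55}\right)^{2}} - \frac{28}{1161} = - \frac{33554}{\left(\frac{4229}{55}\right)^{2}} - \frac{28}{1161} = - \frac{33554}{\frac{17884441}{3025}} - \frac{28}{1161} = \left(-33554\right) \frac{3025}{17884441} - \frac{28}{1161} = - \frac{101500850}{17884441} - \frac{28}{1161} = - \frac{118343251198}{20763836001}$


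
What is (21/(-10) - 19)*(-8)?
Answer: 844/5 ≈ 168.80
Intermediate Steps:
(21/(-10) - 19)*(-8) = (21*(-⅒) - 19)*(-8) = (-21/10 - 19)*(-8) = -211/10*(-8) = 844/5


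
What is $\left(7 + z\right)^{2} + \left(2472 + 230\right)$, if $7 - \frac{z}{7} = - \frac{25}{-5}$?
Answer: $3143$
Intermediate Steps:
$z = 14$ ($z = 49 - 7 \left(- \frac{25}{-5}\right) = 49 - 7 \left(\left(-25\right) \left(- \frac{1}{5}\right)\right) = 49 - 35 = 14$)
$\left(7 + z\right)^{2} + \left(2472 + 230\right) = \left(7 + 14\right)^{2} + \left(2472 + 230\right) = 21^{2} + 2702 = 441 + 2702 = 3143$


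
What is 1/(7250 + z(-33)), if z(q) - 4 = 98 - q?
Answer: 1/7385 ≈ 0.00013541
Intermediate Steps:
z(q) = 102 - q (z(q) = 4 + (98 - q) = 102 - q)
1/(7250 + z(-33)) = 1/(7250 + (102 - 1*(-33))) = 1/(7250 + (102 + 33)) = 1/(7250 + 135) = 1/7385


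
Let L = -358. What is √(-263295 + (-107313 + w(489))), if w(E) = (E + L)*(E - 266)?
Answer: I*√341395 ≈ 584.29*I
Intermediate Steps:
w(E) = (-358 + E)*(-266 + E) (w(E) = (E - 358)*(E - 266) = (-358 + E)*(-266 + E))
√(-263295 + (-107313 + w(489))) = √(-263295 + (-107313 + (95228 + 489² - 624*489))) = √(-263295 + (-107313 + (95228 + 239121 - 305136))) = √(-263295 + (-107313 + 29213)) = √(-263295 - 78100) = √(-341395) = I*√341395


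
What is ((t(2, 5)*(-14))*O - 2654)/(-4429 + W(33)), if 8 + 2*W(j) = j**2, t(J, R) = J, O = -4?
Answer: 5084/7777 ≈ 0.65372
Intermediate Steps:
W(j) = -4 + j**2/2
((t(2, 5)*(-14))*O - 2654)/(-4429 + W(33)) = ((2*(-14))*(-4) - 2654)/(-4429 + (-4 + (1/2)*33**2)) = (-28*(-4) - 2654)/(-4429 + (-4 + (1/2)*1089)) = (112 - 2654)/(-4429 + (-4 + 1089/2)) = -2542/(-4429 + 1081/2) = -2542/(-7777/2) = -2542*(-2/7777) = 5084/7777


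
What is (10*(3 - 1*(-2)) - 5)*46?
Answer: 2070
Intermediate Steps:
(10*(3 - 1*(-2)) - 5)*46 = (10*(3 + 2) - 5)*46 = (10*5 - 5)*46 = (50 - 5)*46 = 45*46 = 2070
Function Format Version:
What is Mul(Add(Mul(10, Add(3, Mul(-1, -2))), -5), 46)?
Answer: 2070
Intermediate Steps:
Mul(Add(Mul(10, Add(3, Mul(-1, -2))), -5), 46) = Mul(Add(Mul(10, Add(3, 2)), -5), 46) = Mul(Add(Mul(10, 5), -5), 46) = Mul(Add(50, -5), 46) = Mul(45, 46) = 2070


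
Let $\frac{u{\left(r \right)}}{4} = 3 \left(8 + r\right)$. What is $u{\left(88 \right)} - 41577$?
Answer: $-40425$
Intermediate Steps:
$u{\left(r \right)} = 96 + 12 r$ ($u{\left(r \right)} = 4 \cdot 3 \left(8 + r\right) = 4 \left(24 + 3 r\right) = 96 + 12 r$)
$u{\left(88 \right)} - 41577 = \left(96 + 12 \cdot 88\right) - 41577 = \left(96 + 1056\right) - 41577 = 1152 - 41577 = -40425$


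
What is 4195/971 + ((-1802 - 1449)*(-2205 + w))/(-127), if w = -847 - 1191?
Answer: -13393434438/123317 ≈ -1.0861e+5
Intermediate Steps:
w = -2038
4195/971 + ((-1802 - 1449)*(-2205 + w))/(-127) = 4195/971 + ((-1802 - 1449)*(-2205 - 2038))/(-127) = 4195*(1/971) - 3251*(-4243)*(-1/127) = 4195/971 + 13793993*(-1/127) = 4195/971 - 13793993/127 = -13393434438/123317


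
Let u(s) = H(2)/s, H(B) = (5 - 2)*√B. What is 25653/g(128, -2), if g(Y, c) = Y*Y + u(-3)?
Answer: 210149376/134217727 + 25653*√2/268435454 ≈ 1.5659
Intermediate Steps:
H(B) = 3*√B
u(s) = 3*√2/s (u(s) = (3*√2)/s = 3*√2/s)
g(Y, c) = Y² - √2 (g(Y, c) = Y*Y + 3*√2/(-3) = Y² + 3*√2*(-⅓) = Y² - √2)
25653/g(128, -2) = 25653/(128² - √2) = 25653/(16384 - √2)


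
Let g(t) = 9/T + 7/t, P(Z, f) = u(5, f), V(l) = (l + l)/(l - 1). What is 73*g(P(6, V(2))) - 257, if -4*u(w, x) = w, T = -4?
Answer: -16601/20 ≈ -830.05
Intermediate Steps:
u(w, x) = -w/4
V(l) = 2*l/(-1 + l) (V(l) = (2*l)/(-1 + l) = 2*l/(-1 + l))
P(Z, f) = -5/4 (P(Z, f) = -¼*5 = -5/4)
g(t) = -9/4 + 7/t (g(t) = 9/(-4) + 7/t = 9*(-¼) + 7/t = -9/4 + 7/t)
73*g(P(6, V(2))) - 257 = 73*(-9/4 + 7/(-5/4)) - 257 = 73*(-9/4 + 7*(-⅘)) - 257 = 73*(-9/4 - 28/5) - 257 = 73*(-157/20) - 257 = -11461/20 - 257 = -16601/20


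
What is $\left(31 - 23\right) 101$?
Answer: $808$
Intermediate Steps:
$\left(31 - 23\right) 101 = 8 \cdot 101 = 808$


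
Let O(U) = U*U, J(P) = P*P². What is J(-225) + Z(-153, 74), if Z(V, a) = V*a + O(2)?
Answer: -11401943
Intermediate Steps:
J(P) = P³
O(U) = U²
Z(V, a) = 4 + V*a (Z(V, a) = V*a + 2² = V*a + 4 = 4 + V*a)
J(-225) + Z(-153, 74) = (-225)³ + (4 - 153*74) = -11390625 + (4 - 11322) = -11390625 - 11318 = -11401943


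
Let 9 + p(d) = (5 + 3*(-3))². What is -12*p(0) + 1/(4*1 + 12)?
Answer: -1343/16 ≈ -83.938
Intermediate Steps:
p(d) = 7 (p(d) = -9 + (5 + 3*(-3))² = -9 + (5 - 9)² = -9 + (-4)² = -9 + 16 = 7)
-12*p(0) + 1/(4*1 + 12) = -12*7 + 1/(4*1 + 12) = -84 + 1/(4 + 12) = -84 + 1/16 = -1343/16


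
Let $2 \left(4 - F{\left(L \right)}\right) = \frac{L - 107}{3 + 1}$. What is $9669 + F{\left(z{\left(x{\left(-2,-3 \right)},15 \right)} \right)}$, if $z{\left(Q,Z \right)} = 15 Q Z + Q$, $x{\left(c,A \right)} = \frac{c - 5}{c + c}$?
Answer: $\frac{154191}{16} \approx 9636.9$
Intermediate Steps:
$x{\left(c,A \right)} = \frac{-5 + c}{2 c}$
$z{\left(Q,Z \right)} = Q + 15 Q Z$ ($z{\left(Q,Z \right)} = 15 Q Z + Q = Q + 15 Q Z$)
$F{\left(L \right)} = \frac{139}{8} - \frac{L}{8}$ ($F{\left(L \right)} = 4 - \frac{\left(L - 107\right) \frac{1}{3 + 1}}{2} = 4 - \frac{\left(-107 + L\right) \frac{1}{4}}{2} = 4 - \frac{- \frac{107}{4} + \frac{L}{4}}{2} = 4 - \left(- \frac{107}{8} + \frac{L}{8}\right) = \frac{139}{8} - \frac{L}{8}$)
$9669 + F{\left(z{\left(x{\left(-2,-3 \right)},15 \right)} \right)} = 9669 + \left(\frac{139}{8} - \frac{\frac{-5 - 2}{2 \left(-2\right)} \left(1 + 15 \cdot 15\right)}{8}\right) = 9669 + \left(\frac{139}{8} - \frac{\frac{1}{2} \left(- \frac{1}{2}\right) \left(-7\right) \left(1 + 225\right)}{8}\right) = 9669 + \left(\frac{139}{8} - \frac{\frac{7}{4} \cdot 226}{8}\right) = 9669 + \left(\frac{139}{8} - \frac{791}{16}\right) = 9669 - \frac{513}{16} = \frac{154191}{16}$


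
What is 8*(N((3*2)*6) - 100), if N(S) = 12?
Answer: -704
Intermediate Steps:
8*(N((3*2)*6) - 100) = 8*(12 - 100) = 8*(-88) = -704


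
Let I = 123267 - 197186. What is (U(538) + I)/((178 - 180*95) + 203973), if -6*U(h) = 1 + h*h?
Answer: -732959/1122306 ≈ -0.65308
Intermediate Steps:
U(h) = -⅙ - h²/6 (U(h) = -(1 + h*h)/6 = -(1 + h²)/6 = -⅙ - h²/6)
I = -73919
(U(538) + I)/((178 - 180*95) + 203973) = ((-⅙ - ⅙*538²) - 73919)/((178 - 180*95) + 203973) = ((-⅙ - ⅙*289444) - 73919)/((178 - 17100) + 203973) = ((-⅙ - 144722/3) - 73919)/(-16922 + 203973) = (-289445/6 - 73919)/187051 = -732959/6*1/187051 = -732959/1122306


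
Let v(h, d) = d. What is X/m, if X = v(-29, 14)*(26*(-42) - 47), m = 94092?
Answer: -7973/47046 ≈ -0.16947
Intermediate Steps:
X = -15946 (X = 14*(26*(-42) - 47) = 14*(-1092 - 47) = 14*(-1139) = -15946)
X/m = -15946/94092 = -15946*1/94092 = -7973/47046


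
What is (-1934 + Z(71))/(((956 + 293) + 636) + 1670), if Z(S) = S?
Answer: -207/395 ≈ -0.52405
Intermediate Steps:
(-1934 + Z(71))/(((956 + 293) + 636) + 1670) = (-1934 + 71)/(((956 + 293) + 636) + 1670) = -1863/((1249 + 636) + 1670) = -1863/(1885 + 1670) = -1863/3555 = -1863*1/3555 = -207/395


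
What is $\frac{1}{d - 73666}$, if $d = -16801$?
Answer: $- \frac{1}{90467} \approx -1.1054 \cdot 10^{-5}$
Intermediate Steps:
$\frac{1}{d - 73666} = \frac{1}{-16801 - 73666} = \frac{1}{-90467} = - \frac{1}{90467}$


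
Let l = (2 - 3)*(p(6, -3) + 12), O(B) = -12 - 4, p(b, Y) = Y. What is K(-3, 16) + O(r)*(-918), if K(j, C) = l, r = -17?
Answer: 14679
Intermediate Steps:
O(B) = -16
l = -9 (l = (2 - 3)*(-3 + 12) = -1*9 = -9)
K(j, C) = -9
K(-3, 16) + O(r)*(-918) = -9 - 16*(-918) = -9 + 14688 = 14679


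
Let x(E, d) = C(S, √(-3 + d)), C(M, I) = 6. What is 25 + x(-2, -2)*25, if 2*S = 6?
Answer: 175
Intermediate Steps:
S = 3 (S = (½)*6 = 3)
x(E, d) = 6
25 + x(-2, -2)*25 = 25 + 6*25 = 25 + 150 = 175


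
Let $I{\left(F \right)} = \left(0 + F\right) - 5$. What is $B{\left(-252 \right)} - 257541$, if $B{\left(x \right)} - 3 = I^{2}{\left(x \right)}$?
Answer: $-191489$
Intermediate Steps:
$I{\left(F \right)} = -5 + F$ ($I{\left(F \right)} = F - 5 = -5 + F$)
$B{\left(x \right)} = 3 + \left(-5 + x\right)^{2}$
$B{\left(-252 \right)} - 257541 = \left(3 + \left(-5 - 252\right)^{2}\right) - 257541 = \left(3 + \left(-257\right)^{2}\right) - 257541 = \left(3 + 66049\right) - 257541 = 66052 - 257541 = -191489$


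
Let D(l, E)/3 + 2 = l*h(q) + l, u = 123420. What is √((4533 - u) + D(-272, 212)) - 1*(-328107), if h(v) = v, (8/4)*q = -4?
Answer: 328107 + I*√118077 ≈ 3.2811e+5 + 343.62*I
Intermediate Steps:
q = -2 (q = (½)*(-4) = -2)
D(l, E) = -6 - 3*l (D(l, E) = -6 + 3*(l*(-2) + l) = -6 + 3*(-2*l + l) = -6 + 3*(-l) = -6 - 3*l)
√((4533 - u) + D(-272, 212)) - 1*(-328107) = √((4533 - 1*123420) + (-6 - 3*(-272))) - 1*(-328107) = √((4533 - 123420) + (-6 + 816)) + 328107 = √(-118887 + 810) + 328107 = √(-118077) + 328107 = I*√118077 + 328107 = 328107 + I*√118077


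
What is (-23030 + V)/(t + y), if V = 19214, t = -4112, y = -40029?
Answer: 3816/44141 ≈ 0.086450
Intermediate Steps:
(-23030 + V)/(t + y) = (-23030 + 19214)/(-4112 - 40029) = -3816/(-44141) = -3816*(-1/44141) = 3816/44141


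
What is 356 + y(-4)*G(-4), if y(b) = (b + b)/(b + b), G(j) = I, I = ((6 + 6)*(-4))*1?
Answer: 308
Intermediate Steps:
I = -48 (I = (12*(-4))*1 = -48*1 = -48)
G(j) = -48
y(b) = 1 (y(b) = (2*b)/((2*b)) = (2*b)*(1/(2*b)) = 1)
356 + y(-4)*G(-4) = 356 + 1*(-48) = 356 - 48 = 308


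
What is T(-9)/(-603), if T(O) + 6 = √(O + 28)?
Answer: 2/201 - √19/603 ≈ 0.0027216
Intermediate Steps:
T(O) = -6 + √(28 + O) (T(O) = -6 + √(O + 28) = -6 + √(28 + O))
T(-9)/(-603) = (-6 + √(28 - 9))/(-603) = (-6 + √19)*(-1/603) = 2/201 - √19/603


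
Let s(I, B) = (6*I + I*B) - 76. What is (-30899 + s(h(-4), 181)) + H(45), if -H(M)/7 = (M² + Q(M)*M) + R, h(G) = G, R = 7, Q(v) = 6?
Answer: -47837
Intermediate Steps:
s(I, B) = -76 + 6*I + B*I (s(I, B) = (6*I + B*I) - 76 = -76 + 6*I + B*I)
H(M) = -49 - 42*M - 7*M² (H(M) = -7*((M² + 6*M) + 7) = -7*(7 + M² + 6*M) = -49 - 42*M - 7*M²)
(-30899 + s(h(-4), 181)) + H(45) = (-30899 + (-76 + 6*(-4) + 181*(-4))) + (-49 - 42*45 - 7*45²) = (-30899 + (-76 - 24 - 724)) + (-49 - 1890 - 7*2025) = (-30899 - 824) + (-49 - 1890 - 14175) = -31723 - 16114 = -47837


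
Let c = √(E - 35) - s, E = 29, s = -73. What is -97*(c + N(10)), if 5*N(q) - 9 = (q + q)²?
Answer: -75078/5 - 97*I*√6 ≈ -15016.0 - 237.6*I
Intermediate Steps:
N(q) = 9/5 + 4*q²/5 (N(q) = 9/5 + (q + q)²/5 = 9/5 + (2*q)²/5 = 9/5 + (4*q²)/5 = 9/5 + 4*q²/5)
c = 73 + I*√6 (c = √(29 - 35) - 1*(-73) = √(-6) + 73 = I*√6 + 73 = 73 + I*√6 ≈ 73.0 + 2.4495*I)
-97*(c + N(10)) = -97*((73 + I*√6) + (9/5 + (⅘)*10²)) = -97*((73 + I*√6) + (9/5 + (⅘)*100)) = -97*((73 + I*√6) + (9/5 + 80)) = -97*((73 + I*√6) + 409/5) = -97*(774/5 + I*√6) = -75078/5 - 97*I*√6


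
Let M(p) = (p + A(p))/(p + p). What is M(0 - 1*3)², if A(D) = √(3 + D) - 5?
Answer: 16/9 ≈ 1.7778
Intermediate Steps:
A(D) = -5 + √(3 + D)
M(p) = (-5 + p + √(3 + p))/(2*p) (M(p) = (p + (-5 + √(3 + p)))/(p + p) = (-5 + p + √(3 + p))/((2*p)) = (-5 + p + √(3 + p))*(1/(2*p)) = (-5 + p + √(3 + p))/(2*p))
M(0 - 1*3)² = ((-5 + (0 - 1*3) + √(3 + (0 - 1*3)))/(2*(0 - 1*3)))² = ((-5 + (0 - 3) + √(3 + (0 - 3)))/(2*(0 - 3)))² = ((½)*(-5 - 3 + √(3 - 3))/(-3))² = ((½)*(-⅓)*(-5 - 3 + √0))² = ((½)*(-⅓)*(-5 - 3 + 0))² = ((½)*(-⅓)*(-8))² = (4/3)² = 16/9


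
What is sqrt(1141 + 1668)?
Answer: 53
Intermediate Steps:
sqrt(1141 + 1668) = sqrt(2809) = 53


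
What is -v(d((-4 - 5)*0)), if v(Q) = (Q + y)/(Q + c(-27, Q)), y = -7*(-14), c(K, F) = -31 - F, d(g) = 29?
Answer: 127/31 ≈ 4.0968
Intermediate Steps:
y = 98
v(Q) = -98/31 - Q/31 (v(Q) = (Q + 98)/(Q + (-31 - Q)) = (98 + Q)/(-31) = (98 + Q)*(-1/31) = -98/31 - Q/31)
-v(d((-4 - 5)*0)) = -(-98/31 - 1/31*29) = -(-98/31 - 29/31) = -1*(-127/31) = 127/31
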